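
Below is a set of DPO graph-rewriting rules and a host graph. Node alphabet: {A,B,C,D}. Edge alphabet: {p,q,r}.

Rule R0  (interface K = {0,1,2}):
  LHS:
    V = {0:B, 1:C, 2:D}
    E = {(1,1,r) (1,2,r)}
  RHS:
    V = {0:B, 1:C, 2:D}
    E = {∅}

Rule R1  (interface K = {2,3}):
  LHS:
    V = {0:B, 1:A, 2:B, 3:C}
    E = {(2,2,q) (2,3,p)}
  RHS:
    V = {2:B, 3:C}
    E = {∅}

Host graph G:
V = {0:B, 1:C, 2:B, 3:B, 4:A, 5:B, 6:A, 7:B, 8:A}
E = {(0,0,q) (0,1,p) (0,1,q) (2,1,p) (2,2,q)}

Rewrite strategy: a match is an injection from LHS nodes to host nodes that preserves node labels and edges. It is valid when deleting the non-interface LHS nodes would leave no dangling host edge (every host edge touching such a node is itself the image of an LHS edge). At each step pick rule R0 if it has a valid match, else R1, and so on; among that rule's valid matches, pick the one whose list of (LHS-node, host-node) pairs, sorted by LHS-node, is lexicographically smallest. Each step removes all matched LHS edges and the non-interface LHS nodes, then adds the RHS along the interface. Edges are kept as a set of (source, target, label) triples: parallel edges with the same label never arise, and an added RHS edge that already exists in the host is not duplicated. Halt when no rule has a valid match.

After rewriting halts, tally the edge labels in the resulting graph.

[0] host  ⇒  9 nodes, 5 edges  {0-q->0 0-p->1 0-q->1 2-p->1 2-q->2}
[1] R1 @ {0↦3, 1↦4, 2↦0, 3↦1}  ⇒  7 nodes, 3 edges  {0-q->1 2-p->1 2-q->2}
[2] R1 @ {0↦5, 1↦6, 2↦2, 3↦1}  ⇒  5 nodes, 1 edges  {0-q->1}
final graph: no rule applies after step 2
NF edges: [(0, 1, 'q')]

Answer: q:1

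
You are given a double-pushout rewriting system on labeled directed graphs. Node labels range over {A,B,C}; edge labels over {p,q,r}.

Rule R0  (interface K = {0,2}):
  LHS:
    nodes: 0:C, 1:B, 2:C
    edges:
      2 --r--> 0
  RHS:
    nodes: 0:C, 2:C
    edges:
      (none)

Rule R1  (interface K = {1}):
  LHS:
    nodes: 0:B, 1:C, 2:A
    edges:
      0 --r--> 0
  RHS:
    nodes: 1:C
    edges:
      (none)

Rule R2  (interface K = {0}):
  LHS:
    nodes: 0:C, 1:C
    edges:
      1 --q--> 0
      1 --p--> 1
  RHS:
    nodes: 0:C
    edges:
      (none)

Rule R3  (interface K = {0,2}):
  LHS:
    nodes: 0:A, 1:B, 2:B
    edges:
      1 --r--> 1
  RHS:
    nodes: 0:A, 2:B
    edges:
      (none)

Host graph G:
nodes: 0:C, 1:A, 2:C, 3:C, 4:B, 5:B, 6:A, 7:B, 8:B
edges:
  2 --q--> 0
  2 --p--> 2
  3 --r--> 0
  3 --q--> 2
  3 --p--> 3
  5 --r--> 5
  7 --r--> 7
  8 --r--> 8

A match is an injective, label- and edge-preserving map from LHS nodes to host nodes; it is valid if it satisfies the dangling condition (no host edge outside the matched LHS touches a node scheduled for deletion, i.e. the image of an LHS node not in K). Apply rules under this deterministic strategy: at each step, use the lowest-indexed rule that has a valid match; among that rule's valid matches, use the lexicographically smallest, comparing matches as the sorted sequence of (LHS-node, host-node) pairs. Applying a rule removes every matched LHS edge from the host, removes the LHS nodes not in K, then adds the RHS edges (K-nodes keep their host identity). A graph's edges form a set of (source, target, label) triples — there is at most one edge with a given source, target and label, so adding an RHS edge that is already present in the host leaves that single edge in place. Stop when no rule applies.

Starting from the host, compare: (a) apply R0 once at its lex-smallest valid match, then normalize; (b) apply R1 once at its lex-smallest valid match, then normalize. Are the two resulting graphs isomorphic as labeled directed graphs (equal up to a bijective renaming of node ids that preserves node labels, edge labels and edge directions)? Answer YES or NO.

branch R0-first: apply at {0↦0, 1↦4, 2↦3} → |E|=7, then 4 more step(s) → NF |V|=2 |E|=1 V={0:C, 8:B} E=8-r->8
branch R1-first: apply at {0↦5, 1↦0, 2↦1} → |E|=7, then 4 more step(s) → NF |V|=2 |E|=1 V={0:C, 8:B} E=8-r->8
graphs isomorphic (equal up to label-preserving node renaming)

Answer: YES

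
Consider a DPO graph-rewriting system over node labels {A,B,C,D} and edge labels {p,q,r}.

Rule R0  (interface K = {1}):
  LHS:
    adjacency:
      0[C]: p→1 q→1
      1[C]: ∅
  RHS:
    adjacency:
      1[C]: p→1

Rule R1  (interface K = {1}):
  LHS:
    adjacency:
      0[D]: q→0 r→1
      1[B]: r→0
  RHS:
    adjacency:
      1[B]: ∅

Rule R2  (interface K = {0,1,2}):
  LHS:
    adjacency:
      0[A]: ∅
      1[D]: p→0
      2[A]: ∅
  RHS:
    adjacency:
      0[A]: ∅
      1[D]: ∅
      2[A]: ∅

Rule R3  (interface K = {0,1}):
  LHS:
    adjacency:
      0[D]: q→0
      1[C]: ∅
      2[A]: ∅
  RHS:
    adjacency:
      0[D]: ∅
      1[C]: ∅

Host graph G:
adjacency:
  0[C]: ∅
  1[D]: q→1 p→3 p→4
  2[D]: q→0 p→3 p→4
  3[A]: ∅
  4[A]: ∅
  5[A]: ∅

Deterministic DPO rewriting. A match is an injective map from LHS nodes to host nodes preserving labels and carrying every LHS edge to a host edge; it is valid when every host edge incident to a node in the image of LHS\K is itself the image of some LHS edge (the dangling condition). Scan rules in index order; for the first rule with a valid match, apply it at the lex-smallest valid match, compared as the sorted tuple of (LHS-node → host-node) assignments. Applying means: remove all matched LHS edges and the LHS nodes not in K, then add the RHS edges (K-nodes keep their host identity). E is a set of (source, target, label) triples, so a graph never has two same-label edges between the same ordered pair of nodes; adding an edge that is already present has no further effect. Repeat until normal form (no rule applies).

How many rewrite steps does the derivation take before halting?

initial: |V|=6 |E|=6  E = 1-q->1 1-p->3 1-p->4 2-q->0 2-p->3 2-p->4
step 1: apply R2 at {0↦3, 1↦1, 2↦4}  → |V|=6 |E|=5  E = 1-q->1 1-p->4 2-q->0 2-p->3 2-p->4
step 2: apply R2 at {0↦3, 1↦2, 2↦4}  → |V|=6 |E|=4  E = 1-q->1 1-p->4 2-q->0 2-p->4
step 3: apply R2 at {0↦4, 1↦1, 2↦3}  → |V|=6 |E|=3  E = 1-q->1 2-q->0 2-p->4
step 4: apply R2 at {0↦4, 1↦2, 2↦3}  → |V|=6 |E|=2  E = 1-q->1 2-q->0
step 5: apply R3 at {0↦1, 1↦0, 2↦3}  → |V|=5 |E|=1  E = 2-q->0
halt: no rule applies after step 5

Answer: 5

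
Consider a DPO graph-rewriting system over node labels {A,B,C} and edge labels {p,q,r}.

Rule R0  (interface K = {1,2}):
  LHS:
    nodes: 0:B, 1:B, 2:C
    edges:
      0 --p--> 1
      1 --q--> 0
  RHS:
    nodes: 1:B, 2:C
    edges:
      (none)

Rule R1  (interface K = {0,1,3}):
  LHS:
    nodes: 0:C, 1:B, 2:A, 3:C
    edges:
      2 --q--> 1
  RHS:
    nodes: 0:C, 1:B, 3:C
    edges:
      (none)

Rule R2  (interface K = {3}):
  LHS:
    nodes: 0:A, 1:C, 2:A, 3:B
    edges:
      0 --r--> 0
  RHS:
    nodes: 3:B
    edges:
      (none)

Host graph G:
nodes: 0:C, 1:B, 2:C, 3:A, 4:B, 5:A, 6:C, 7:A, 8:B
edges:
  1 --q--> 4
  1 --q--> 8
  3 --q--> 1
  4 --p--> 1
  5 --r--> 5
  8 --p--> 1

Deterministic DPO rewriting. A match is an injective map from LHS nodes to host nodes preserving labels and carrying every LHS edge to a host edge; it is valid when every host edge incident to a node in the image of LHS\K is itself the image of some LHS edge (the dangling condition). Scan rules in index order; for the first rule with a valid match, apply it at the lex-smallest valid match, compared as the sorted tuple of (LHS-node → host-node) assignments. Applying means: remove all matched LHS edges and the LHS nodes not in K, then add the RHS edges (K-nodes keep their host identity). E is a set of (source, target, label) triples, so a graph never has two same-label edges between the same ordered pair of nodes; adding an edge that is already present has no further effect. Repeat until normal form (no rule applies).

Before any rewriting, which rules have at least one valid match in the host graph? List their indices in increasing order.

Answer: [R0,R1,R2]

Steps:
R0: 6 valid matches — {0↦4, 1↦1, 2↦0}, {0↦4, 1↦1, 2↦2}, {0↦4, 1↦1, 2↦6} (+3 more)
R1: 6 valid matches — {0↦0, 1↦1, 2↦3, 3↦2}, {0↦0, 1↦1, 2↦3, 3↦6}, {0↦2, 1↦1, 2↦3, 3↦0} (+3 more)
R2: 9 valid matches — {0↦5, 1↦0, 2↦7, 3↦1}, {0↦5, 1↦0, 2↦7, 3↦4}, {0↦5, 1↦0, 2↦7, 3↦8} (+6 more)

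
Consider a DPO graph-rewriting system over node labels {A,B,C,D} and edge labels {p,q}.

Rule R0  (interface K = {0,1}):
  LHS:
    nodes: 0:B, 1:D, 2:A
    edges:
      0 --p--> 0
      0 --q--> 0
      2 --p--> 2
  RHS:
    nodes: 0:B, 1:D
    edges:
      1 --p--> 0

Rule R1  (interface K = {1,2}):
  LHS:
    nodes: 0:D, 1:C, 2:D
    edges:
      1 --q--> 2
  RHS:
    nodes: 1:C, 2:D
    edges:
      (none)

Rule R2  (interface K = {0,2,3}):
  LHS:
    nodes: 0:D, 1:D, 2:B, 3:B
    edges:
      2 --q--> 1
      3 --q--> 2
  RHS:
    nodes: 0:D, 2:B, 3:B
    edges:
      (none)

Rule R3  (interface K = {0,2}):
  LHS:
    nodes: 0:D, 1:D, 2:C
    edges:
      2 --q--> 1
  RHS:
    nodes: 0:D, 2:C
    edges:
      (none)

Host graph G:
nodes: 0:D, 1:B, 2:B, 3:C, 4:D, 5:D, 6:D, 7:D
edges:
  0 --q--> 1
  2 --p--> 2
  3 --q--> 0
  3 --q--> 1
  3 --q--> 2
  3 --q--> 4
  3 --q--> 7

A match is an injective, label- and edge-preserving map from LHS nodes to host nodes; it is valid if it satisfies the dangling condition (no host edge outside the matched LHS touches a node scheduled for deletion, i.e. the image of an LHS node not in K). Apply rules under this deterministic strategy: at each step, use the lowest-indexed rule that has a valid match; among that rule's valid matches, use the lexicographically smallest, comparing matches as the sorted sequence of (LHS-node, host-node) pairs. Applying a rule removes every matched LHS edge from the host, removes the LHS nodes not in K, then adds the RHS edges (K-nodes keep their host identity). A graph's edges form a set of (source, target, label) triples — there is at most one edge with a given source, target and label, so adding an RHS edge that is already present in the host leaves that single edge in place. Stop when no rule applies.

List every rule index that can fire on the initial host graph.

R0: no valid match — LHS pattern not found
R1: 6 valid matches — {0↦5, 1↦3, 2↦0}, {0↦5, 1↦3, 2↦4}, {0↦5, 1↦3, 2↦7} (+3 more)
R2: no valid match — LHS pattern not found
R3: 8 valid matches — {0↦0, 1↦4, 2↦3}, {0↦0, 1↦7, 2↦3}, {0↦4, 1↦7, 2↦3} (+5 more)

Answer: [R1,R3]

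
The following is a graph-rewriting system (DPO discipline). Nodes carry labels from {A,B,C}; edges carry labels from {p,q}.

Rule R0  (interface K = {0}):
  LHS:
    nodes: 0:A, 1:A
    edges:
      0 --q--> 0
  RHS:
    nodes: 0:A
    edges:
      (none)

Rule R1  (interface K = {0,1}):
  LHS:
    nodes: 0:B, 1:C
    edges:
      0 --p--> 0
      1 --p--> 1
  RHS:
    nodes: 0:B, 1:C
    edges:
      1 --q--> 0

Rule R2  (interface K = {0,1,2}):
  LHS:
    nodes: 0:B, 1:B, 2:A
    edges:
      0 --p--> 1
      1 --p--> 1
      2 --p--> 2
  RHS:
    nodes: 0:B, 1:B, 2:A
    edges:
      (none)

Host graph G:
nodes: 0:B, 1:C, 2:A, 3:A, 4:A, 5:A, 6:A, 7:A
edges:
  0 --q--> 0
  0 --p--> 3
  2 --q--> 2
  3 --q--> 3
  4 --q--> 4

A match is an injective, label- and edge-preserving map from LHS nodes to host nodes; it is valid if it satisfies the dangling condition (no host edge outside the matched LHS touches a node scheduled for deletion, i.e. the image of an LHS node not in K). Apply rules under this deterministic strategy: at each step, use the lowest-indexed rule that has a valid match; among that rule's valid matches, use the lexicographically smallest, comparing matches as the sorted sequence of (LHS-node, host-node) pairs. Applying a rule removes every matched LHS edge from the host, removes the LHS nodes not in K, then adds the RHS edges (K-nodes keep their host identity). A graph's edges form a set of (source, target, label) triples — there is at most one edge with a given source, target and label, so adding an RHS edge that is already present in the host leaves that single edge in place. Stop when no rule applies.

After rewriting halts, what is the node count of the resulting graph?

[0] host  ⇒  8 nodes, 5 edges  {0-q->0 0-p->3 2-q->2 3-q->3 4-q->4}
[1] R0 @ {0↦2, 1↦5}  ⇒  7 nodes, 4 edges  {0-q->0 0-p->3 3-q->3 4-q->4}
[2] R0 @ {0↦3, 1↦2}  ⇒  6 nodes, 3 edges  {0-q->0 0-p->3 4-q->4}
[3] R0 @ {0↦4, 1↦6}  ⇒  5 nodes, 2 edges  {0-q->0 0-p->3}
halt: no rule applies after step 3
NF nodes: {0:B, 1:C, 3:A, 4:A, 7:A}

Answer: 5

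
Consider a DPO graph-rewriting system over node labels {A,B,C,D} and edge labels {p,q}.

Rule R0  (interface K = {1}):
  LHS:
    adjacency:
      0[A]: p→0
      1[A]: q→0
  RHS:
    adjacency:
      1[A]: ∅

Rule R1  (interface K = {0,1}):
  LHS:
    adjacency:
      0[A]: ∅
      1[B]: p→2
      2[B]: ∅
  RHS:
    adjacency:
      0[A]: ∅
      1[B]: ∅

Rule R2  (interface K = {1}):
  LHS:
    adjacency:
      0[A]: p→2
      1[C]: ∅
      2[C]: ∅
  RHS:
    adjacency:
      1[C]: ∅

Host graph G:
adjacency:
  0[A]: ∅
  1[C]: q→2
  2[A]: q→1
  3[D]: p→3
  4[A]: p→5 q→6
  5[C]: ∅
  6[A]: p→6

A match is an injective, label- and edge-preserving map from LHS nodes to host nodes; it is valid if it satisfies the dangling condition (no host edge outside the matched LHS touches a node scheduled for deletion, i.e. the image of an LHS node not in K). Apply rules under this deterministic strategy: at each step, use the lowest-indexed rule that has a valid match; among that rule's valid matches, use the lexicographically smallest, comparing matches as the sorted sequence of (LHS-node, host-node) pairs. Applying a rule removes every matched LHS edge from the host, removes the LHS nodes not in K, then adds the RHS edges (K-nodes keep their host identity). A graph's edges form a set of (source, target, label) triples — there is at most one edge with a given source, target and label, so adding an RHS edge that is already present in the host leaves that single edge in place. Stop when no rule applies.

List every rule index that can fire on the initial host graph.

Answer: [R0]

Steps:
R0: 1 valid match — {0↦6, 1↦4}
R1: no valid match — LHS pattern not found
R2: no valid match — 1 raw match, all fail dangling condition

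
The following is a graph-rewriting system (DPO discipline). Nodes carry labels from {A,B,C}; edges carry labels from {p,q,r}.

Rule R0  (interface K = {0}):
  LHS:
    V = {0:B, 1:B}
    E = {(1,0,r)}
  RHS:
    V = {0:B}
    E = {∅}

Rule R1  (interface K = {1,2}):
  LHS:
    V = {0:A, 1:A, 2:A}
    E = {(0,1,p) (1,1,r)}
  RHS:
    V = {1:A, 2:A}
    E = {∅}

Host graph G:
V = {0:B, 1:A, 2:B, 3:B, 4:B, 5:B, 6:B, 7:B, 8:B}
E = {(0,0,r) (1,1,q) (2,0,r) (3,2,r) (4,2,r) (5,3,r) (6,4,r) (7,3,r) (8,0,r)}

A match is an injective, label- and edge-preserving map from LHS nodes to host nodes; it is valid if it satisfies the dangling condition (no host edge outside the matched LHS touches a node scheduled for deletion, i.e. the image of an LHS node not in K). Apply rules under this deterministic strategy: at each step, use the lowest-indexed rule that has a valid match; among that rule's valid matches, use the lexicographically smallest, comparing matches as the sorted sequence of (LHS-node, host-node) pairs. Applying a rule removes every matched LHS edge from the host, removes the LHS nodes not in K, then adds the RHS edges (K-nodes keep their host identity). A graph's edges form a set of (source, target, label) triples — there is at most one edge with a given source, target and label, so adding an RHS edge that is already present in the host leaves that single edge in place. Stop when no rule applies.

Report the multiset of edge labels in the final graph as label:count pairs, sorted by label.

Answer: q:1 r:1

Steps:
initial: |V|=9 |E|=9  E = 0-r->0 1-q->1 2-r->0 3-r->2 4-r->2 5-r->3 6-r->4 7-r->3 8-r->0
step 1: apply R0 at {0↦0, 1↦8}  → |V|=8 |E|=8  E = 0-r->0 1-q->1 2-r->0 3-r->2 4-r->2 5-r->3 6-r->4 7-r->3
step 2: apply R0 at {0↦3, 1↦5}  → |V|=7 |E|=7  E = 0-r->0 1-q->1 2-r->0 3-r->2 4-r->2 6-r->4 7-r->3
step 3: apply R0 at {0↦3, 1↦7}  → |V|=6 |E|=6  E = 0-r->0 1-q->1 2-r->0 3-r->2 4-r->2 6-r->4
step 4: apply R0 at {0↦2, 1↦3}  → |V|=5 |E|=5  E = 0-r->0 1-q->1 2-r->0 4-r->2 6-r->4
step 5: apply R0 at {0↦4, 1↦6}  → |V|=4 |E|=4  E = 0-r->0 1-q->1 2-r->0 4-r->2
step 6: apply R0 at {0↦2, 1↦4}  → |V|=3 |E|=3  E = 0-r->0 1-q->1 2-r->0
step 7: apply R0 at {0↦0, 1↦2}  → |V|=2 |E|=2  E = 0-r->0 1-q->1
halt: no rule applies after step 7
NF edges: [(0, 0, 'r'), (1, 1, 'q')]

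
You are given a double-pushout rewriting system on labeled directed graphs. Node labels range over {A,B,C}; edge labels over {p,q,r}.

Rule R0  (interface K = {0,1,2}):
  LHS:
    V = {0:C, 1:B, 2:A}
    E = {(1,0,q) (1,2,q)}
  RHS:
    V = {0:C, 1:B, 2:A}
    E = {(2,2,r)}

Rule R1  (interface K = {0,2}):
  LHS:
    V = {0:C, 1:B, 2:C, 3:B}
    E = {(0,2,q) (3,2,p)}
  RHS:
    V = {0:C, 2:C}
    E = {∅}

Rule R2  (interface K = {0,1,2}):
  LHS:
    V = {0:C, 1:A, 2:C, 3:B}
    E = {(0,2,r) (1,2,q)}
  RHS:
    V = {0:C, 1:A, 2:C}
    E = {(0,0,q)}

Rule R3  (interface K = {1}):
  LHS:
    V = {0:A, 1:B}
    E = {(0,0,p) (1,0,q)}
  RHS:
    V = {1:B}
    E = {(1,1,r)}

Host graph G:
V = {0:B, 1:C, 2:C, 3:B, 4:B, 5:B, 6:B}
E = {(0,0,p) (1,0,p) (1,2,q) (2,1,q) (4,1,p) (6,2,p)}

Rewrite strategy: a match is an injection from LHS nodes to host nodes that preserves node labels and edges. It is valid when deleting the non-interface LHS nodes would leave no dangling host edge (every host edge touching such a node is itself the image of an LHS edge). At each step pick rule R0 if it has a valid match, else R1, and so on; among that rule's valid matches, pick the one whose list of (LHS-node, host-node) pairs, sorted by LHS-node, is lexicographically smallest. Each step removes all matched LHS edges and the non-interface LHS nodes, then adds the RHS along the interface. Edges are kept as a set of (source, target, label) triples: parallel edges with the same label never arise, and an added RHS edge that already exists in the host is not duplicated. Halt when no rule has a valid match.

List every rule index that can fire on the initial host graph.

Answer: [R1]

Derivation:
R0: no valid match — LHS pattern not found
R1: 4 valid matches — {0↦1, 1↦3, 2↦2, 3↦6}, {0↦1, 1↦5, 2↦2, 3↦6}, {0↦2, 1↦3, 2↦1, 3↦4} (+1 more)
R2: no valid match — LHS pattern not found
R3: no valid match — LHS pattern not found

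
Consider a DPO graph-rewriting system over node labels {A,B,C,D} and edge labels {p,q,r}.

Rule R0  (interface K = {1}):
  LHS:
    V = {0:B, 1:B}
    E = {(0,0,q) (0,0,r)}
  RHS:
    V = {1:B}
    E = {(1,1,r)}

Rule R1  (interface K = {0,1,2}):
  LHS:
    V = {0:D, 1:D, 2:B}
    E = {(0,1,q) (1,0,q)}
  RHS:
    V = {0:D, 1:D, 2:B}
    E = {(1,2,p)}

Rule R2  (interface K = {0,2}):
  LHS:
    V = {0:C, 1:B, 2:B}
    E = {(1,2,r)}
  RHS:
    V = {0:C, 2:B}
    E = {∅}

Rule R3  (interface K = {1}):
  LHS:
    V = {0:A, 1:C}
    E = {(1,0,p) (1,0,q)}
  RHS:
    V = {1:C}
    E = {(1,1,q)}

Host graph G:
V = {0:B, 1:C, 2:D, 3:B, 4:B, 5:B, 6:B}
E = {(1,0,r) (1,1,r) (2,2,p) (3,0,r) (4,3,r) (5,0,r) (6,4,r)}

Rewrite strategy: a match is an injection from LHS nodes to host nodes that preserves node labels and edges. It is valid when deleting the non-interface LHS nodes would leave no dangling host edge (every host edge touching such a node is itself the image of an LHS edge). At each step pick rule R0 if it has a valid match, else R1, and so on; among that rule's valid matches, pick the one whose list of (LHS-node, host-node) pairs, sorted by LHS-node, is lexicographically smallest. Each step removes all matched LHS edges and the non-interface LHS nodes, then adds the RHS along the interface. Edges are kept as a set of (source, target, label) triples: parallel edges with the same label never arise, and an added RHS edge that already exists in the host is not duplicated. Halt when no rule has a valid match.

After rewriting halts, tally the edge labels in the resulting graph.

Answer: p:1 r:2

Derivation:
start.  V:7 E:7  edges: 1-r->0 1-r->1 2-p->2 3-r->0 4-r->3 5-r->0 6-r->4
1. fire R2 via {0↦1, 1↦5, 2↦0}  →  V:6 E:6  edges: 1-r->0 1-r->1 2-p->2 3-r->0 4-r->3 6-r->4
2. fire R2 via {0↦1, 1↦6, 2↦4}  →  V:5 E:5  edges: 1-r->0 1-r->1 2-p->2 3-r->0 4-r->3
3. fire R2 via {0↦1, 1↦4, 2↦3}  →  V:4 E:4  edges: 1-r->0 1-r->1 2-p->2 3-r->0
4. fire R2 via {0↦1, 1↦3, 2↦0}  →  V:3 E:3  edges: 1-r->0 1-r->1 2-p->2
halt: no rule applies after step 4
NF edges: [(1, 0, 'r'), (1, 1, 'r'), (2, 2, 'p')]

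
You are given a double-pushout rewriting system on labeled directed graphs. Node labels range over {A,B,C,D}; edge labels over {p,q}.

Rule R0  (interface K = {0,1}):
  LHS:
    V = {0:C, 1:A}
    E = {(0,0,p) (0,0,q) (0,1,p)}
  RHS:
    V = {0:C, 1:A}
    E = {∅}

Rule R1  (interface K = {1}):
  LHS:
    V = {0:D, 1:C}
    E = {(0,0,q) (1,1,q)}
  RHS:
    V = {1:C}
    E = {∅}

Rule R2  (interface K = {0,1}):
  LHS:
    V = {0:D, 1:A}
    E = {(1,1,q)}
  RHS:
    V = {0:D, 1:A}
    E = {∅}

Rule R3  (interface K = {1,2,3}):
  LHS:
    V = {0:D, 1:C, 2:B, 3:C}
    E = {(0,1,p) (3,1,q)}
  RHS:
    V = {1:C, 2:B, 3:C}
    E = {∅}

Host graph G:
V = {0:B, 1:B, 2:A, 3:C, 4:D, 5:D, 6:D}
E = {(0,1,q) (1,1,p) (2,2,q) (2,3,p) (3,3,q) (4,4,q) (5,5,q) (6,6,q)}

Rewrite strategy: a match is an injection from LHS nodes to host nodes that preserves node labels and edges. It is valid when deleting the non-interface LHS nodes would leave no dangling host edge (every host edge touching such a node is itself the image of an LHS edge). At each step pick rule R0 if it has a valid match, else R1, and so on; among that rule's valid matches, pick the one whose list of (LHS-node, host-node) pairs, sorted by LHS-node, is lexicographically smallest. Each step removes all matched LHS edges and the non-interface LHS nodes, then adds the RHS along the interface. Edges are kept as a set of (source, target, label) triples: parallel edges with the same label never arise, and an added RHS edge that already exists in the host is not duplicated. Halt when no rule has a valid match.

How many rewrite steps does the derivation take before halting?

start.  V:7 E:8  edges: 0-q->1 1-p->1 2-q->2 2-p->3 3-q->3 4-q->4 5-q->5 6-q->6
1. fire R1 via {0↦4, 1↦3}  →  V:6 E:6  edges: 0-q->1 1-p->1 2-q->2 2-p->3 5-q->5 6-q->6
2. fire R2 via {0↦5, 1↦2}  →  V:6 E:5  edges: 0-q->1 1-p->1 2-p->3 5-q->5 6-q->6
final graph: no rule applies after step 2

Answer: 2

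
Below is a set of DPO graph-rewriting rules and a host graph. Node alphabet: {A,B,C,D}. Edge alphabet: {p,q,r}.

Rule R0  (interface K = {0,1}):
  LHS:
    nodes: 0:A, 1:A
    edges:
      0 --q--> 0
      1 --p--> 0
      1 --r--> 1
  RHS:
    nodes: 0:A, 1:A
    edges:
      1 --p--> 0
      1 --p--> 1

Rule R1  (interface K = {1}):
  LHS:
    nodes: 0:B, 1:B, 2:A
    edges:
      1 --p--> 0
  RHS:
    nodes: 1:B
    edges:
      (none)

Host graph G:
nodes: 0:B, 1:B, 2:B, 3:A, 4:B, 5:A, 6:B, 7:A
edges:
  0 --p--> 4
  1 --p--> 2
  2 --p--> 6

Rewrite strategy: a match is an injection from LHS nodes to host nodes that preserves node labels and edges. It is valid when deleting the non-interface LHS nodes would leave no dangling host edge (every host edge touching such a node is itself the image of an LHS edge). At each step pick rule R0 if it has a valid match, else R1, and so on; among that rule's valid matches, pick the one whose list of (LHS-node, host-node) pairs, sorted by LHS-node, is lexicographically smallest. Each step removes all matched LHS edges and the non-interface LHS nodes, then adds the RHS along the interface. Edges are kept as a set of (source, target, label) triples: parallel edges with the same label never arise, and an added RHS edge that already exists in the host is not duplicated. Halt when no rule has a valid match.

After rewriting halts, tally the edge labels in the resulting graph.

start.  V:8 E:3  edges: 0-p->4 1-p->2 2-p->6
1. fire R1 via {0↦4, 1↦0, 2↦3}  →  V:6 E:2  edges: 1-p->2 2-p->6
2. fire R1 via {0↦6, 1↦2, 2↦5}  →  V:4 E:1  edges: 1-p->2
3. fire R1 via {0↦2, 1↦1, 2↦7}  →  V:2 E:0  edges: ∅
halt: no rule applies after step 3
NF edges: []

Answer: (no edges)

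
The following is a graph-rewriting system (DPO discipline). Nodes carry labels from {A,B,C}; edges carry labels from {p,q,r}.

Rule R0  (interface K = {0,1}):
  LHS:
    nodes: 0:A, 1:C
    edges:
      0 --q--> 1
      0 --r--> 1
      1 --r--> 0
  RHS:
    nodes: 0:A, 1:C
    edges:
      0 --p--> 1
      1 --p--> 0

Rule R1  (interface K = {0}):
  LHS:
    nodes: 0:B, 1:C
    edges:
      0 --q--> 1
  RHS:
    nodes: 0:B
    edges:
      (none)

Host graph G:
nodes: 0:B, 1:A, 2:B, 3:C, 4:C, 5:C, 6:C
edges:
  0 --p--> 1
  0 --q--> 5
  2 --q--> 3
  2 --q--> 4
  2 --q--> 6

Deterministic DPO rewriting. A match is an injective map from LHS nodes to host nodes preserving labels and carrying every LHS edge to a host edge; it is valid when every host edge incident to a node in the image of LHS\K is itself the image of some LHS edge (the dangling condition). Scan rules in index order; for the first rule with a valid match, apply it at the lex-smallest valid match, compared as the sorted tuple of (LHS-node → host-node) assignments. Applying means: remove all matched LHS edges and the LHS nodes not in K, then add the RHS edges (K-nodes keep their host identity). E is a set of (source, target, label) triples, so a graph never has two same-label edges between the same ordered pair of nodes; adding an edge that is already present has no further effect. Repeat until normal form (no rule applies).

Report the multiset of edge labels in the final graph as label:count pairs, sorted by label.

[0] host  ⇒  7 nodes, 5 edges  {0-p->1 0-q->5 2-q->3 2-q->4 2-q->6}
[1] R1 @ {0↦0, 1↦5}  ⇒  6 nodes, 4 edges  {0-p->1 2-q->3 2-q->4 2-q->6}
[2] R1 @ {0↦2, 1↦3}  ⇒  5 nodes, 3 edges  {0-p->1 2-q->4 2-q->6}
[3] R1 @ {0↦2, 1↦4}  ⇒  4 nodes, 2 edges  {0-p->1 2-q->6}
[4] R1 @ {0↦2, 1↦6}  ⇒  3 nodes, 1 edges  {0-p->1}
normal form: no rule applies after step 4
NF edges: [(0, 1, 'p')]

Answer: p:1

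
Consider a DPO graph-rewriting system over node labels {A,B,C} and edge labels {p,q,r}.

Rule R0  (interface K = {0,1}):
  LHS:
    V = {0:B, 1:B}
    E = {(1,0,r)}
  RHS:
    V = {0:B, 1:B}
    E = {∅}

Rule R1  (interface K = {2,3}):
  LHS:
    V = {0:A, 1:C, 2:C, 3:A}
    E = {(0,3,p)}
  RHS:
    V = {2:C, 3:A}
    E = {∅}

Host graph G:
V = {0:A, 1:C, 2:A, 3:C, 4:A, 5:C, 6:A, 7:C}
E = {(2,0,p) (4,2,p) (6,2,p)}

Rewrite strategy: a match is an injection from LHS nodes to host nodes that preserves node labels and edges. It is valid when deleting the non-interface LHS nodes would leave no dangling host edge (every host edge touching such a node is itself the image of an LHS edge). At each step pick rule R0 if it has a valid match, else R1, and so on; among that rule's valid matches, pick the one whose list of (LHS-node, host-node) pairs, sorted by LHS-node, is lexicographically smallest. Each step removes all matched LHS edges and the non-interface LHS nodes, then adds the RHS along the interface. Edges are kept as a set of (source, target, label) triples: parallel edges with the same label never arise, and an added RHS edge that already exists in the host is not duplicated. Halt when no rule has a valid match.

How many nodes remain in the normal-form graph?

Answer: 2

Rewrite trace:
initial: |V|=8 |E|=3  E = 2-p->0 4-p->2 6-p->2
step 1: apply R1 at {0↦4, 1↦1, 2↦3, 3↦2}  → |V|=6 |E|=2  E = 2-p->0 6-p->2
step 2: apply R1 at {0↦6, 1↦3, 2↦5, 3↦2}  → |V|=4 |E|=1  E = 2-p->0
step 3: apply R1 at {0↦2, 1↦5, 2↦7, 3↦0}  → |V|=2 |E|=0  E = ∅
final graph: no rule applies after step 3
NF nodes: {0:A, 7:C}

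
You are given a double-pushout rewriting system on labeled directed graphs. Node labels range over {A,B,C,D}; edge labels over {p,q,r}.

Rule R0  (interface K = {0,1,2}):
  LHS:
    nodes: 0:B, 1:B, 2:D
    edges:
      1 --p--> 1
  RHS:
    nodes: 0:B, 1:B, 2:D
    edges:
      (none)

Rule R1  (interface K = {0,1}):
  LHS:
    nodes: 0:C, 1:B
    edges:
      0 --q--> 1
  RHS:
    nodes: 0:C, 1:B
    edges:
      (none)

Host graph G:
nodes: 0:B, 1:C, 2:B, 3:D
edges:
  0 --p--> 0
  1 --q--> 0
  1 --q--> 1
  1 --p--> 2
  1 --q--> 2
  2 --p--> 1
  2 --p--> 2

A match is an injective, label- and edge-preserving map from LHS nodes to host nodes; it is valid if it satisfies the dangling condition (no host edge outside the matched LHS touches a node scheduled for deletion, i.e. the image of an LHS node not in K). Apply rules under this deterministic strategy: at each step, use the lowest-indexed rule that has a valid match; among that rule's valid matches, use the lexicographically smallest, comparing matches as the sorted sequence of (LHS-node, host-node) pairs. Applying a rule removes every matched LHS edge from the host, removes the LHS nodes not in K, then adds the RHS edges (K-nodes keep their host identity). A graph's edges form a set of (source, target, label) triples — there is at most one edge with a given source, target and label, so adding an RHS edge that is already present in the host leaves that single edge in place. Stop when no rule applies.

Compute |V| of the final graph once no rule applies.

Answer: 4

Rewrite trace:
[0] host  ⇒  4 nodes, 7 edges  {0-p->0 1-q->0 1-q->1 1-p->2 1-q->2 2-p->1 2-p->2}
[1] R0 @ {0↦0, 1↦2, 2↦3}  ⇒  4 nodes, 6 edges  {0-p->0 1-q->0 1-q->1 1-p->2 1-q->2 2-p->1}
[2] R0 @ {0↦2, 1↦0, 2↦3}  ⇒  4 nodes, 5 edges  {1-q->0 1-q->1 1-p->2 1-q->2 2-p->1}
[3] R1 @ {0↦1, 1↦0}  ⇒  4 nodes, 4 edges  {1-q->1 1-p->2 1-q->2 2-p->1}
[4] R1 @ {0↦1, 1↦2}  ⇒  4 nodes, 3 edges  {1-q->1 1-p->2 2-p->1}
halt: no rule applies after step 4
NF nodes: {0:B, 1:C, 2:B, 3:D}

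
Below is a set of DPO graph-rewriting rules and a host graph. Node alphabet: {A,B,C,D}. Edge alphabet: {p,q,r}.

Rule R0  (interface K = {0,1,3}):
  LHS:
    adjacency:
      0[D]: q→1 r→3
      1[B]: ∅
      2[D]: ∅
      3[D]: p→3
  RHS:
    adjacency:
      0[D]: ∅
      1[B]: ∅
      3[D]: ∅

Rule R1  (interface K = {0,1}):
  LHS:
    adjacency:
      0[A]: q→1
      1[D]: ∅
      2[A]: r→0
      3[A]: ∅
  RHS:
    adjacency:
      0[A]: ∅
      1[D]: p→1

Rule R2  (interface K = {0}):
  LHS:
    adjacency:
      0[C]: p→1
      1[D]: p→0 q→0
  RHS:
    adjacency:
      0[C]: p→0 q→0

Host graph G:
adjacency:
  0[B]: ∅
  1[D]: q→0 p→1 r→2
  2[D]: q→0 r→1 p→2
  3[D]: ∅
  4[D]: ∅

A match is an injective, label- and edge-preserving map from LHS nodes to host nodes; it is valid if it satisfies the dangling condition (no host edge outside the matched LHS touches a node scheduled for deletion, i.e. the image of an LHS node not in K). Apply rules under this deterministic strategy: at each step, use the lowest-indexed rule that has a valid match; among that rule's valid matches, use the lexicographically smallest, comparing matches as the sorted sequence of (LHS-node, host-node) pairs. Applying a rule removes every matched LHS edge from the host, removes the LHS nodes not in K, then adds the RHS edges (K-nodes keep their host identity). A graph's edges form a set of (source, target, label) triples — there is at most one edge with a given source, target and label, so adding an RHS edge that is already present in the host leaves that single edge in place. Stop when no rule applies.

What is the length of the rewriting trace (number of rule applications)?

start.  V:5 E:6  edges: 1-q->0 1-p->1 1-r->2 2-q->0 2-r->1 2-p->2
1. fire R0 via {0↦1, 1↦0, 2↦3, 3↦2}  →  V:4 E:3  edges: 1-p->1 2-q->0 2-r->1
2. fire R0 via {0↦2, 1↦0, 2↦4, 3↦1}  →  V:3 E:0  edges: ∅
final graph: no rule applies after step 2

Answer: 2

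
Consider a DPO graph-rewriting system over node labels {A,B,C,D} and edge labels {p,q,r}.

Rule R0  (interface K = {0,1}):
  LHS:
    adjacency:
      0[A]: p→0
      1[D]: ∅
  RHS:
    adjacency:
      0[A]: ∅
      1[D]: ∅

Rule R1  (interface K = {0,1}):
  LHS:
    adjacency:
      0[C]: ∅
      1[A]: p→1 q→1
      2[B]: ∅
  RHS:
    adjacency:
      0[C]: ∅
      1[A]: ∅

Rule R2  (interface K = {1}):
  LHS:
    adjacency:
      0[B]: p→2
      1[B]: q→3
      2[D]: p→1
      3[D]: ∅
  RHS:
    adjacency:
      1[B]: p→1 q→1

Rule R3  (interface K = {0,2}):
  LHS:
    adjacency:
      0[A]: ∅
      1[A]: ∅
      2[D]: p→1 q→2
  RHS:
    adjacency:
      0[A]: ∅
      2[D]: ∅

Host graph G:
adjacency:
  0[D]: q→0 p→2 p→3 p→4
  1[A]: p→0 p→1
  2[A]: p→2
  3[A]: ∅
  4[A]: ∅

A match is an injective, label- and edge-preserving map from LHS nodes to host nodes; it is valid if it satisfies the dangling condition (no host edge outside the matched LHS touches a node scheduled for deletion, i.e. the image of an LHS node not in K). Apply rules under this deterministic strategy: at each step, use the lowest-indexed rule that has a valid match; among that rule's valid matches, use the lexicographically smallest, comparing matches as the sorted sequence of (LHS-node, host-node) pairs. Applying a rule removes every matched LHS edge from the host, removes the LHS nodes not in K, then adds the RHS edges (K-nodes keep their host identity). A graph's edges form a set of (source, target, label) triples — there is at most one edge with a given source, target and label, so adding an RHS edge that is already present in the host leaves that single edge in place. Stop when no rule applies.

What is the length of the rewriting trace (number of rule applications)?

start.  V:5 E:7  edges: 0-q->0 0-p->2 0-p->3 0-p->4 1-p->0 1-p->1 2-p->2
1. fire R0 via {0↦1, 1↦0}  →  V:5 E:6  edges: 0-q->0 0-p->2 0-p->3 0-p->4 1-p->0 2-p->2
2. fire R0 via {0↦2, 1↦0}  →  V:5 E:5  edges: 0-q->0 0-p->2 0-p->3 0-p->4 1-p->0
3. fire R3 via {0↦1, 1↦2, 2↦0}  →  V:4 E:3  edges: 0-p->3 0-p->4 1-p->0
halt: no rule applies after step 3

Answer: 3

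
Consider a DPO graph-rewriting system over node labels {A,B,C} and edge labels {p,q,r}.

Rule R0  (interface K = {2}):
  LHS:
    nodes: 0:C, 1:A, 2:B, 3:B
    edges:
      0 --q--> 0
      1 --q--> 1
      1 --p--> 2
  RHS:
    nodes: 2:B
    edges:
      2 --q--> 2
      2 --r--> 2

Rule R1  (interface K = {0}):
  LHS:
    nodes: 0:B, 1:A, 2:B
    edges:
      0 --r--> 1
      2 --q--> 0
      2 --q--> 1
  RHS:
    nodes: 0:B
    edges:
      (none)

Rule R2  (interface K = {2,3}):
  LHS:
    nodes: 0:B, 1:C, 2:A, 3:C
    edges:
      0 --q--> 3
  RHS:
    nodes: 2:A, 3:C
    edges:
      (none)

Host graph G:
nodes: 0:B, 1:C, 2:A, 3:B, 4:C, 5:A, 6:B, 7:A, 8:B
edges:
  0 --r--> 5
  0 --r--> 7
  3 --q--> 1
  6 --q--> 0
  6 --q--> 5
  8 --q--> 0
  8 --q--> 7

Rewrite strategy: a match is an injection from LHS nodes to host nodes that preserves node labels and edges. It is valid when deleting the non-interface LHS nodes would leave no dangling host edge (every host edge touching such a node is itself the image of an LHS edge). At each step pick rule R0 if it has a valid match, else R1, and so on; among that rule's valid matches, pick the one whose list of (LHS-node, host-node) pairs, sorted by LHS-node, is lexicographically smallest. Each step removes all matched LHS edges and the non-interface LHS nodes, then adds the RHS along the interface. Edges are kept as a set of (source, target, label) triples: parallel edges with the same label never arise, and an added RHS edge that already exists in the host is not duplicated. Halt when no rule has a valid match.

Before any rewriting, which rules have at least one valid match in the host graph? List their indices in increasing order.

R0: no valid match — LHS pattern not found
R1: 2 valid matches — {0↦0, 1↦5, 2↦6}, {0↦0, 1↦7, 2↦8}
R2: 3 valid matches — {0↦3, 1↦4, 2↦2, 3↦1}, {0↦3, 1↦4, 2↦5, 3↦1}, {0↦3, 1↦4, 2↦7, 3↦1}

Answer: [R1,R2]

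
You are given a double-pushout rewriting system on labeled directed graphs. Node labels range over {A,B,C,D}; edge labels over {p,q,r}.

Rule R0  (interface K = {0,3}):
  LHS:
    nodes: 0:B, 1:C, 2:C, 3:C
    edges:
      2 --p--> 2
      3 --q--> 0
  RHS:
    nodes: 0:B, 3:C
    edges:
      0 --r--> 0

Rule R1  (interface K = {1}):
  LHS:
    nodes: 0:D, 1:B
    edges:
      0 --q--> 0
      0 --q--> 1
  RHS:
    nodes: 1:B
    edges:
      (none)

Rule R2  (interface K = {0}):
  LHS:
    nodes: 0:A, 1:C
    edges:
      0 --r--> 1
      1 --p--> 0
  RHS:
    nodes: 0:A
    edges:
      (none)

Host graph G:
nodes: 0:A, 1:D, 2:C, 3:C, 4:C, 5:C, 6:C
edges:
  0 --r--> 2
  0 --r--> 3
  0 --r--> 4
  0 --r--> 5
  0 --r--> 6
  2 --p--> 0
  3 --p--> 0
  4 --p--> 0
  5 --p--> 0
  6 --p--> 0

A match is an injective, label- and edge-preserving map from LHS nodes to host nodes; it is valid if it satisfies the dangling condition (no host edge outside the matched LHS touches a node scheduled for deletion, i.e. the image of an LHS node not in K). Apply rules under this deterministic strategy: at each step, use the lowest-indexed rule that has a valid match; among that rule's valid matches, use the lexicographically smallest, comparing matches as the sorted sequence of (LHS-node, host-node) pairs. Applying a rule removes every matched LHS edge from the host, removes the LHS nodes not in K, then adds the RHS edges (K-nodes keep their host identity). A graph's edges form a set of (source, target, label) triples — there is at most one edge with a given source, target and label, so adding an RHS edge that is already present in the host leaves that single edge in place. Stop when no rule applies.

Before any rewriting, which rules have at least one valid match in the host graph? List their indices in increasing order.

R0: no valid match — LHS pattern not found
R1: no valid match — LHS pattern not found
R2: 5 valid matches — {0↦0, 1↦2}, {0↦0, 1↦3}, {0↦0, 1↦4} (+2 more)

Answer: [R2]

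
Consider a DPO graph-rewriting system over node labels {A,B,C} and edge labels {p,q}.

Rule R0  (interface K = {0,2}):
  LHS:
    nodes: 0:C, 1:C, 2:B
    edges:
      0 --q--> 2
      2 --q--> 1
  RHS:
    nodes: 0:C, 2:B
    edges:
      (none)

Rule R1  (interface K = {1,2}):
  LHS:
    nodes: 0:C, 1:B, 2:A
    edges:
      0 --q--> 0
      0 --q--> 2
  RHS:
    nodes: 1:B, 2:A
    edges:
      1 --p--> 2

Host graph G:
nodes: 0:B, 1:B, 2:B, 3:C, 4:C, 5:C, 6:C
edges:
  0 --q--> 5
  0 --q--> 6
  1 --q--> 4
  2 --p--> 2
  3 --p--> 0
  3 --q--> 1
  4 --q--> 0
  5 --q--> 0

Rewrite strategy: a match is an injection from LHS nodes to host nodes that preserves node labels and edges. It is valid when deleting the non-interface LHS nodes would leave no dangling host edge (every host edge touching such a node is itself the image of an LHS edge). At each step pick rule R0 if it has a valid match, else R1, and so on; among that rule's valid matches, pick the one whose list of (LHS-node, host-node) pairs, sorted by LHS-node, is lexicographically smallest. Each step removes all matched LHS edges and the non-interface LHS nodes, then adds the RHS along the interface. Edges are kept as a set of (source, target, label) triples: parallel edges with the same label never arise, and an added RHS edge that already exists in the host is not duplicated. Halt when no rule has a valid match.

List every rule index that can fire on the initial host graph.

Answer: [R0]

Derivation:
R0: 2 valid matches — {0↦4, 1↦6, 2↦0}, {0↦5, 1↦6, 2↦0}
R1: no valid match — LHS pattern not found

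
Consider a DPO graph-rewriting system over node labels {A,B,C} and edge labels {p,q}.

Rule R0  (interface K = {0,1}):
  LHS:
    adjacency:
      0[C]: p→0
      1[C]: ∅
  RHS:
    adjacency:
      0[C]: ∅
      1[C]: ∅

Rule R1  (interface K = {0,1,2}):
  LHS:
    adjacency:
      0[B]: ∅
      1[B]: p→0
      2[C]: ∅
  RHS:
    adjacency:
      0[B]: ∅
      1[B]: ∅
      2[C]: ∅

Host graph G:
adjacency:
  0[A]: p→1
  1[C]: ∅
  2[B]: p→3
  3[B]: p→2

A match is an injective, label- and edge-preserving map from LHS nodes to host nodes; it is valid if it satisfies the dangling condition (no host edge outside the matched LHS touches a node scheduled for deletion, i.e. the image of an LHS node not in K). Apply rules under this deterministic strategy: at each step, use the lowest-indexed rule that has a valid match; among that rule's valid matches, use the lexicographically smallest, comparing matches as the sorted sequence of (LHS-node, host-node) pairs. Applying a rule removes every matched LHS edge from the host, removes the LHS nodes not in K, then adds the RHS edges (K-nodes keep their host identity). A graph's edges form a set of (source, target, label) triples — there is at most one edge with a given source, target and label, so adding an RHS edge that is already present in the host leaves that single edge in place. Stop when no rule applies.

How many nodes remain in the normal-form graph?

Answer: 4

Steps:
start.  V:4 E:3  edges: 0-p->1 2-p->3 3-p->2
1. fire R1 via {0↦2, 1↦3, 2↦1}  →  V:4 E:2  edges: 0-p->1 2-p->3
2. fire R1 via {0↦3, 1↦2, 2↦1}  →  V:4 E:1  edges: 0-p->1
halt: no rule applies after step 2
NF nodes: {0:A, 1:C, 2:B, 3:B}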